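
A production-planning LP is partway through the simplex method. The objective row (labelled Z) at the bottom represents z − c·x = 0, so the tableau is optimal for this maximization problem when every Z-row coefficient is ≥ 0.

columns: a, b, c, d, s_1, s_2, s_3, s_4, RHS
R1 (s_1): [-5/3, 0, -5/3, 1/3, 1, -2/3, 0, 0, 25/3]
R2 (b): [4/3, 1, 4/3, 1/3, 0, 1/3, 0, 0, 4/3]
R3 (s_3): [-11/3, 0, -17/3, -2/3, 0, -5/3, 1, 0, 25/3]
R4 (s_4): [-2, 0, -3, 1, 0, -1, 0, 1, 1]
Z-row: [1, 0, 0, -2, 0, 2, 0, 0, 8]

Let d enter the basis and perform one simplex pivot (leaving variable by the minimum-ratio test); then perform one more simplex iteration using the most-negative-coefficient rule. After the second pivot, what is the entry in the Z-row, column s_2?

Ratio test on column d — row 1: (25/3)/(1/3) = 25; row 2: (4/3)/(1/3) = 4; row 3: entry -2/3 ≤ 0; row 4: 1/1 = 1. Minimum is 1 at row 4 (s_4 leaves); pivot element 1.
Divide row 4 by 1; eliminate column d from the other rows.
Second iteration: most negative Z-row entry is -6 in column c, so c enters.
Ratio test on column c — row 1: entry -2/3 ≤ 0; row 2: 1/(7/3) = 3/7; row 3: entry -23/3 ≤ 0; row 4: entry -3 ≤ 0. Minimum is 3/7 at row 2 (b leaves); pivot element 7/3.
Divide row 2 by 7/3; eliminate column c from the other rows.
After both pivots, the entry at the Z-row, column s_2 is 12/7.

12/7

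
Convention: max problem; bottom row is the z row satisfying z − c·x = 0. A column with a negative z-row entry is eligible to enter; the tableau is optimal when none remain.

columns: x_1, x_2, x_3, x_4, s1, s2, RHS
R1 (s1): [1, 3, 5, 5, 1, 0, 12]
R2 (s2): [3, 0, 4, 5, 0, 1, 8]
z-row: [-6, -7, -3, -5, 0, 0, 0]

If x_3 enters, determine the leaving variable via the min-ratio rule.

Column x_3 entries and ratios — s1: 12/5 = 12/5; s2: 8/4 = 2.
Smallest ratio is 2 in the row of s2, so s2 leaves.

s2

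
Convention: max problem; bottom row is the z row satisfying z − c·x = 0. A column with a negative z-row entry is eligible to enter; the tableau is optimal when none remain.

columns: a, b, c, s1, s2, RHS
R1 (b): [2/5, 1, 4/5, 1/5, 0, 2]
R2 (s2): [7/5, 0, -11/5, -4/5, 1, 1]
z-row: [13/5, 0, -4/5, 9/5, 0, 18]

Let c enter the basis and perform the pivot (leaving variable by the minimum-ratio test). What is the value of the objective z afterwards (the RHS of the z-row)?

20

Ratio test on column c — row 1: 2/(4/5) = 5/2; row 2: entry -11/5 ≤ 0. Minimum is 5/2 at row 1 (b leaves); pivot element 4/5.
Pivot on row 1; the z-row RHS becomes 18 − (-4/5)·(5/2) = 20.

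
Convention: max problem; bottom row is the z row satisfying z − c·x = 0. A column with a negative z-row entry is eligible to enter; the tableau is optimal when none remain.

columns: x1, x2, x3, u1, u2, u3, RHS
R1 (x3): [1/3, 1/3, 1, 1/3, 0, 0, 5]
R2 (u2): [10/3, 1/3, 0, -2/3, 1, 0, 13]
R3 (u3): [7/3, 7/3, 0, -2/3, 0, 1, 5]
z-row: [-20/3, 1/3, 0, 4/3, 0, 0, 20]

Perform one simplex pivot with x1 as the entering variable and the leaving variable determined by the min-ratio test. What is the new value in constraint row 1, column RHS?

30/7

Ratio test on column x1 — row 1: 5/(1/3) = 15; row 2: 13/(10/3) = 39/10; row 3: 5/(7/3) = 15/7. Minimum is 15/7 at row 3 (u3 leaves); pivot element 7/3.
Divide row 3 by 7/3; eliminate column x1 from the other rows.
Row 1 update in column RHS: 5 − (1/3)·(15/7) = 30/7.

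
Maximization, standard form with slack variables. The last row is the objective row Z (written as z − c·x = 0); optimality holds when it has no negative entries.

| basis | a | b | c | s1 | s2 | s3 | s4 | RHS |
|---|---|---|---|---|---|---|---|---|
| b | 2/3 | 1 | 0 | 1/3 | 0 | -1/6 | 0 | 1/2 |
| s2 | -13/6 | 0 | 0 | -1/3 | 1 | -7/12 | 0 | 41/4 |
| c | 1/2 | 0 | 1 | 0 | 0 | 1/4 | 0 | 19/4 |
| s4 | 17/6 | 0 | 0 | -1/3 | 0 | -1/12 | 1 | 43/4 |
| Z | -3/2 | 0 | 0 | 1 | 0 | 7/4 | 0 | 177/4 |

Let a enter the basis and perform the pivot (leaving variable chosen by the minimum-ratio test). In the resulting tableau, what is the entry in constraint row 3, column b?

Ratio test on column a — row 1: (1/2)/(2/3) = 3/4; row 2: entry -13/6 ≤ 0; row 3: (19/4)/(1/2) = 19/2; row 4: (43/4)/(17/6) = 129/34. Minimum is 3/4 at row 1 (b leaves); pivot element 2/3.
Divide row 1 by 2/3; eliminate column a from the other rows.
Row 3 update in column b: 0 − (1/2)·(3/2) = -3/4.

-3/4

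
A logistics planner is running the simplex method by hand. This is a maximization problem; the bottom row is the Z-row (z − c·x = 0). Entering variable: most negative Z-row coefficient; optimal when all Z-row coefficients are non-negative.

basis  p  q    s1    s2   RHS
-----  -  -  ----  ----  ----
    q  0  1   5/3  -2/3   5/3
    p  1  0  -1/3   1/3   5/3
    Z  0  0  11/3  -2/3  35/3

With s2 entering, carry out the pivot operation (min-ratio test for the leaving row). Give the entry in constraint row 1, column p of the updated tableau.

Ratio test on column s2 — row 1: entry -2/3 ≤ 0; row 2: (5/3)/(1/3) = 5. Minimum is 5 at row 2 (p leaves); pivot element 1/3.
Divide row 2 by 1/3; eliminate column s2 from the other rows.
Row 1 update in column p: 0 − (-2/3)·3 = 2.

2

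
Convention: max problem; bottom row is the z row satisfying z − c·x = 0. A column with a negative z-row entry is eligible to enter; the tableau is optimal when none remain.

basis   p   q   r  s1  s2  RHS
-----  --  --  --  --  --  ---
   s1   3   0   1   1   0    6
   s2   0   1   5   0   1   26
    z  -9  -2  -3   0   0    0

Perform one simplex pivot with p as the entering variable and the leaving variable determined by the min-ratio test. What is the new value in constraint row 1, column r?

1/3

Ratio test on column p — row 1: 6/3 = 2; row 2: entry 0 ≤ 0. Minimum is 2 at row 1 (s1 leaves); pivot element 3.
Divide row 1 by 3; eliminate column p from the other rows.
In the new row 1, the r entry is the old entry divided by the pivot: 1/3 = 1/3.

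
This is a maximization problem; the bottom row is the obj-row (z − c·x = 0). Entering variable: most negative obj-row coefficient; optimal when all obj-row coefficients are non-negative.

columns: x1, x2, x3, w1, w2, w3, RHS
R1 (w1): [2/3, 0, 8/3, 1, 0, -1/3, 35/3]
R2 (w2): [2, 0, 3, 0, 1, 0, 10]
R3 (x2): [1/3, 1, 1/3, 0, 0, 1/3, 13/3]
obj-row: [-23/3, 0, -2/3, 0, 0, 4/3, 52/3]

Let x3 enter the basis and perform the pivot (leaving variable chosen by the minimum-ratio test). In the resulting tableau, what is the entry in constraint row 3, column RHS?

Ratio test on column x3 — row 1: (35/3)/(8/3) = 35/8; row 2: 10/3 = 10/3; row 3: (13/3)/(1/3) = 13. Minimum is 10/3 at row 2 (w2 leaves); pivot element 3.
Divide row 2 by 3; eliminate column x3 from the other rows.
Row 3 update in column RHS: 13/3 − (1/3)·(10/3) = 29/9.

29/9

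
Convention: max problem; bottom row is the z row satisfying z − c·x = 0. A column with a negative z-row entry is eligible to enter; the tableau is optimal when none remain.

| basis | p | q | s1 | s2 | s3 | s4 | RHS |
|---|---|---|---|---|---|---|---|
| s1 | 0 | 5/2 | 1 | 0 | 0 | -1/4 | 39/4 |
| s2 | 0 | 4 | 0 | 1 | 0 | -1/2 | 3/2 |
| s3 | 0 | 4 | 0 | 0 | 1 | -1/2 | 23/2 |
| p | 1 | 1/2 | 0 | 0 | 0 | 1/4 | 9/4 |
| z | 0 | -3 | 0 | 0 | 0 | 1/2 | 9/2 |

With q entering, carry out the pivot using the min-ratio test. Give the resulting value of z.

Ratio test on column q — row 1: (39/4)/(5/2) = 39/10; row 2: (3/2)/4 = 3/8; row 3: (23/2)/4 = 23/8; row 4: (9/4)/(1/2) = 9/2. Minimum is 3/8 at row 2 (s2 leaves); pivot element 4.
Pivot on row 2; the z-row RHS becomes 9/2 − (-3)·(3/8) = 45/8.

45/8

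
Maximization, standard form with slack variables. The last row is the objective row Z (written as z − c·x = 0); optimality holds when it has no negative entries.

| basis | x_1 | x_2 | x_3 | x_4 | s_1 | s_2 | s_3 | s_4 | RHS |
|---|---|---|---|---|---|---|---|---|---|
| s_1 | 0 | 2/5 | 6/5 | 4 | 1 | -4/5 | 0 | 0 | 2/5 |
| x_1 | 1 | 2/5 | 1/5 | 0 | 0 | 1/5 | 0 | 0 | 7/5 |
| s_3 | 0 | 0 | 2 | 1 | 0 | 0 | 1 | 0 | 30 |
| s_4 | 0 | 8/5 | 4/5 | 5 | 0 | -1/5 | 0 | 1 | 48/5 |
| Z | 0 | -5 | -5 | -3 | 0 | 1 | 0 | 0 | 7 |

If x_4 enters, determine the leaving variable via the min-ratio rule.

s_1

Column x_4 entries and ratios — s_1: (2/5)/4 = 1/10; x_1: 0 ≤ 0, skip; s_3: 30/1 = 30; s_4: (48/5)/5 = 48/25.
Smallest ratio is 1/10 in the row of s_1, so s_1 leaves.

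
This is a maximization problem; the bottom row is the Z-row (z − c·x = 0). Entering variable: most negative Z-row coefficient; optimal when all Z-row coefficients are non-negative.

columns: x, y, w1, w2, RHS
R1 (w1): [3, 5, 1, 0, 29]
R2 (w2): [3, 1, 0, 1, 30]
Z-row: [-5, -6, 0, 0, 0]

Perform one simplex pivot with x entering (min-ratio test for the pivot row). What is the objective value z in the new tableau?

Ratio test on column x — row 1: 29/3 = 29/3; row 2: 30/3 = 10. Minimum is 29/3 at row 1 (w1 leaves); pivot element 3.
Pivot on row 1; the Z-row RHS becomes 0 − (-5)·(29/3) = 145/3.

145/3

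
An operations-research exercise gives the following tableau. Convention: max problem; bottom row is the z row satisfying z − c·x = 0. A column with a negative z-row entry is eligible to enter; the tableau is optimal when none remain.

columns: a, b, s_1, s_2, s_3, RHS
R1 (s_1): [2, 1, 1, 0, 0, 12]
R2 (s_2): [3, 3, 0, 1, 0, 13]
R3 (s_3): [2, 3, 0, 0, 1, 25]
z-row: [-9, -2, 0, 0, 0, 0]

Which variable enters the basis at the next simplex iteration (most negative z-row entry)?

a

Negative z-row entries: a: -9, b: -2.
The most negative is -9 in column a, so a enters.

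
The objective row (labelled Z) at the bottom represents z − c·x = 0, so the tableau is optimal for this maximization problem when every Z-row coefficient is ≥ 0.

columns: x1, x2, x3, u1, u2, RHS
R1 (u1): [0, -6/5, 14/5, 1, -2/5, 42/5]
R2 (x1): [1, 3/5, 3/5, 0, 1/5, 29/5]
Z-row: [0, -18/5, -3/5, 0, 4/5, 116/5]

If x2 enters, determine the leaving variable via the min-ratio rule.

x1

Column x2 entries and ratios — u1: -6/5 ≤ 0, skip; x1: (29/5)/(3/5) = 29/3.
Smallest ratio is 29/3 in the row of x1, so x1 leaves.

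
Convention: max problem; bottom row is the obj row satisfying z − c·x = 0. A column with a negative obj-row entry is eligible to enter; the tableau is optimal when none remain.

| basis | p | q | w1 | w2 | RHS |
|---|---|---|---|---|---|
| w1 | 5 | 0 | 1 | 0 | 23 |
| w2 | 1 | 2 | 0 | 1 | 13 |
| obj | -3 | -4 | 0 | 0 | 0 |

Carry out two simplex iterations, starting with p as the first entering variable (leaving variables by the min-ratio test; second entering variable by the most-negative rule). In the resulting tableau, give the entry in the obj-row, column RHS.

153/5

Ratio test on column p — row 1: 23/5 = 23/5; row 2: 13/1 = 13. Minimum is 23/5 at row 1 (w1 leaves); pivot element 5.
Divide row 1 by 5; eliminate column p from the other rows.
Second iteration: most negative obj-row entry is -4 in column q, so q enters.
Ratio test on column q — row 1: entry 0 ≤ 0; row 2: (42/5)/2 = 21/5. Minimum is 21/5 at row 2 (w2 leaves); pivot element 2.
Divide row 2 by 2; eliminate column q from the other rows.
After both pivots, the entry at the obj-row, column RHS is 153/5.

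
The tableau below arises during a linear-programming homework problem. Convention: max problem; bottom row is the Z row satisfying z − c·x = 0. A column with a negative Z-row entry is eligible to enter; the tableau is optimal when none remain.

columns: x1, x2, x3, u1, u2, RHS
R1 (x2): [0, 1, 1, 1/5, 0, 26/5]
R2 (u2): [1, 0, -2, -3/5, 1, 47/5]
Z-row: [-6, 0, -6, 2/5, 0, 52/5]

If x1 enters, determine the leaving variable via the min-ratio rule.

Column x1 entries and ratios — x2: 0 ≤ 0, skip; u2: (47/5)/1 = 47/5.
Smallest ratio is 47/5 in the row of u2, so u2 leaves.

u2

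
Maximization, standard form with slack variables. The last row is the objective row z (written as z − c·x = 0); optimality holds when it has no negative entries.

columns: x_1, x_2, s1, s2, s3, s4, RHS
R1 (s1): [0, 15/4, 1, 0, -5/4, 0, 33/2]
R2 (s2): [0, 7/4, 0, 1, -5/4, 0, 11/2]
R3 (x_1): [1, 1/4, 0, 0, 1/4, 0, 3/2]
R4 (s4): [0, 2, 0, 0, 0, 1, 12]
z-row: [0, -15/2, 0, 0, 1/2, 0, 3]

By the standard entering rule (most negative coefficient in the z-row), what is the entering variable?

Negative z-row entries: x_2: -15/2.
The most negative is -15/2 in column x_2, so x_2 enters.

x_2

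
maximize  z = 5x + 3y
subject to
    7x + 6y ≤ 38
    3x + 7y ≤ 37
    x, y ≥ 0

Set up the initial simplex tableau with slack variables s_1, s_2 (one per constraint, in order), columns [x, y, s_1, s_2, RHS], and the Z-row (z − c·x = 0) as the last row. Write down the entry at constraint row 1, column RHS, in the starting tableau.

38

The RHS of constraint 1 is b_1 = 38.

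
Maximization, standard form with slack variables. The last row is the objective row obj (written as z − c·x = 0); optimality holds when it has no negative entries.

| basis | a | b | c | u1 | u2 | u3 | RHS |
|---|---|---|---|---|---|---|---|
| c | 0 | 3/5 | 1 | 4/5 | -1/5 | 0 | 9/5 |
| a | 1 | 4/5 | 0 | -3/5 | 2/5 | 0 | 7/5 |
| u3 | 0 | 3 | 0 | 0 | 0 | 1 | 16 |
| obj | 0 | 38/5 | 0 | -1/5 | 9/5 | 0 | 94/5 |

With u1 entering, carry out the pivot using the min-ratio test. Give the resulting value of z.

77/4

Ratio test on column u1 — row 1: (9/5)/(4/5) = 9/4; row 2: entry -3/5 ≤ 0; row 3: entry 0 ≤ 0. Minimum is 9/4 at row 1 (c leaves); pivot element 4/5.
Pivot on row 1; the obj-row RHS becomes 94/5 − (-1/5)·(9/4) = 77/4.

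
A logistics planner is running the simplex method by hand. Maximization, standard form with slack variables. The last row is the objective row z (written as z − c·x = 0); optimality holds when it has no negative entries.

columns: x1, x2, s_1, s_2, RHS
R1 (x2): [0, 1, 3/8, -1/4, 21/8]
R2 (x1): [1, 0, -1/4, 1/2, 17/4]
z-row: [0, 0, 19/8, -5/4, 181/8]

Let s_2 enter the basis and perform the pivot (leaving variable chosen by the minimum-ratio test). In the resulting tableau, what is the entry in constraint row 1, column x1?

Ratio test on column s_2 — row 1: entry -1/4 ≤ 0; row 2: (17/4)/(1/2) = 17/2. Minimum is 17/2 at row 2 (x1 leaves); pivot element 1/2.
Divide row 2 by 1/2; eliminate column s_2 from the other rows.
Row 1 update in column x1: 0 − (-1/4)·2 = 1/2.

1/2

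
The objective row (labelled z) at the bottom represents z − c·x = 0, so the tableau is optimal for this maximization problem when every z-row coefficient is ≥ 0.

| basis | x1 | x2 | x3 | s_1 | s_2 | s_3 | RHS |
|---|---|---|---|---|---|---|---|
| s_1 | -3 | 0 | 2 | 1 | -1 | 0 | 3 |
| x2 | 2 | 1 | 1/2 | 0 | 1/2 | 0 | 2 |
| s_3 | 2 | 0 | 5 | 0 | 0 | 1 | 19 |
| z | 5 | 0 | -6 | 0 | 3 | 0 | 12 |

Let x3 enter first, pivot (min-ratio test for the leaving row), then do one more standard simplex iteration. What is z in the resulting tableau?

Ratio test on column x3 — row 1: 3/2 = 3/2; row 2: 2/(1/2) = 4; row 3: 19/5 = 19/5. Minimum is 3/2 at row 1 (s_1 leaves); pivot element 2.
Pivot on row 1; the z-row RHS becomes 12 − (-6)·(3/2) = 21.
Next entering variable (most negative z-row entry -4): x1.
Ratio test on column x1 — row 1: entry -3/2 ≤ 0; row 2: (5/4)/(11/4) = 5/11; row 3: (23/2)/(19/2) = 23/19. Minimum is 5/11 at row 2 (x2 leaves); pivot element 11/4.
After the second pivot the z-row RHS is 21 − (-4)·(5/11) = 251/11.

251/11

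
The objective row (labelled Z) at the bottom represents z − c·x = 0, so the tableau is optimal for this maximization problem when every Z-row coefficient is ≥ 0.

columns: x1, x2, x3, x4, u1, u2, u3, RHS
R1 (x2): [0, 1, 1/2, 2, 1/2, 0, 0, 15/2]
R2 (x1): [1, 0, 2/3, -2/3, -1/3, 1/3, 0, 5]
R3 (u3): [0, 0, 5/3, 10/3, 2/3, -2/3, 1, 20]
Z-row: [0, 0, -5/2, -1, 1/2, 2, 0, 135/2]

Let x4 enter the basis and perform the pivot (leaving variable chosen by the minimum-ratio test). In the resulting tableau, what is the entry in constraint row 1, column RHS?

Ratio test on column x4 — row 1: (15/2)/2 = 15/4; row 2: entry -2/3 ≤ 0; row 3: 20/(10/3) = 6. Minimum is 15/4 at row 1 (x2 leaves); pivot element 2.
Divide row 1 by 2; eliminate column x4 from the other rows.
In the new row 1, the RHS entry is the old entry divided by the pivot: (15/2)/2 = 15/4.

15/4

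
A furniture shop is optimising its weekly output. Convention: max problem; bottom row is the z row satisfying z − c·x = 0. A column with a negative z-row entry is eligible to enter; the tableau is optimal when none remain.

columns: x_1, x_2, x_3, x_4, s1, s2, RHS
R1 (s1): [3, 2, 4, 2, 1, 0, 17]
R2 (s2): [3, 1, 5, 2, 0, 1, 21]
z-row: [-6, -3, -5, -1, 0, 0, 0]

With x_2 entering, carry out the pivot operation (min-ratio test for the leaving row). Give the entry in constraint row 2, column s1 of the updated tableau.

Ratio test on column x_2 — row 1: 17/2 = 17/2; row 2: 21/1 = 21. Minimum is 17/2 at row 1 (s1 leaves); pivot element 2.
Divide row 1 by 2; eliminate column x_2 from the other rows.
Row 2 update in column s1: 0 − 1·(1/2) = -1/2.

-1/2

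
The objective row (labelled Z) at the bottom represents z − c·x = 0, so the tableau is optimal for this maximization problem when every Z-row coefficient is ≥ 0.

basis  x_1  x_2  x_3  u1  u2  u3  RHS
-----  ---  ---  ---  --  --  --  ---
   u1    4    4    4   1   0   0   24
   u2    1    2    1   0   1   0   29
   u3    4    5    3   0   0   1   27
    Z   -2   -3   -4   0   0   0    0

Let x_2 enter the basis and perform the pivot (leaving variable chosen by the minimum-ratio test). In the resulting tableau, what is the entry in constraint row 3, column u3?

1/5

Ratio test on column x_2 — row 1: 24/4 = 6; row 2: 29/2 = 29/2; row 3: 27/5 = 27/5. Minimum is 27/5 at row 3 (u3 leaves); pivot element 5.
Divide row 3 by 5; eliminate column x_2 from the other rows.
In the new row 3, the u3 entry is the old entry divided by the pivot: 1/5 = 1/5.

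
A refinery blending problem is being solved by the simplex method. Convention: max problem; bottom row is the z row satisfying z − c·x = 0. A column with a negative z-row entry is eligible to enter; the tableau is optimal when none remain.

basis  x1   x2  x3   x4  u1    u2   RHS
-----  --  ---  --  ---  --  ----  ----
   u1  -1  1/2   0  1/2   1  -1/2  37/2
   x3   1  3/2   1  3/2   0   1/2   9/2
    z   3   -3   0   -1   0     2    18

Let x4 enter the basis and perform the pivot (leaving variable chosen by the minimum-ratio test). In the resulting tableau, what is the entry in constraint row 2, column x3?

Ratio test on column x4 — row 1: (37/2)/(1/2) = 37; row 2: (9/2)/(3/2) = 3. Minimum is 3 at row 2 (x3 leaves); pivot element 3/2.
Divide row 2 by 3/2; eliminate column x4 from the other rows.
In the new row 2, the x3 entry is the old entry divided by the pivot: 1/(3/2) = 2/3.

2/3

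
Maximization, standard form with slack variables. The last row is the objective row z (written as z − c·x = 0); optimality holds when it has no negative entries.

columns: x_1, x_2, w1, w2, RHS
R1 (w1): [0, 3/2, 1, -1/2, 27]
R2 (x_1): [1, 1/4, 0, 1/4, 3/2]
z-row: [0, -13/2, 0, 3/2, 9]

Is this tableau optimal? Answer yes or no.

The z-row has a negative entry -13/2 in column x_2, so it is not optimal.

no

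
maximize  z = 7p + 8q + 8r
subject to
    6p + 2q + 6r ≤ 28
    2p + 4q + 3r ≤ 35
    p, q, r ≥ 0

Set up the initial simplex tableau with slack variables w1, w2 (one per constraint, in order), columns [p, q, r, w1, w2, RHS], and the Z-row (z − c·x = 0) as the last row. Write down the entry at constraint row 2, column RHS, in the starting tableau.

The RHS of constraint 2 is b_2 = 35.

35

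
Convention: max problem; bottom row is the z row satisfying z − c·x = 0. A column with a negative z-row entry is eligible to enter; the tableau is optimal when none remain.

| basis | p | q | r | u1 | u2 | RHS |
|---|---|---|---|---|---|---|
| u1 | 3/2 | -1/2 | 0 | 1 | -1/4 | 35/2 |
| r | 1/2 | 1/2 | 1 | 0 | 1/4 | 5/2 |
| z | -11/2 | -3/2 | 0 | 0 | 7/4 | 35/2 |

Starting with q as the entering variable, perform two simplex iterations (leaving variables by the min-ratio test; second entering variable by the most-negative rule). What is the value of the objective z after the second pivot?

45

Ratio test on column q — row 1: entry -1/2 ≤ 0; row 2: (5/2)/(1/2) = 5. Minimum is 5 at row 2 (r leaves); pivot element 1/2.
Pivot on row 2; the z-row RHS becomes 35/2 − (-3/2)·5 = 25.
Next entering variable (most negative z-row entry -4): p.
Ratio test on column p — row 1: 20/2 = 10; row 2: 5/1 = 5. Minimum is 5 at row 2 (q leaves); pivot element 1.
After the second pivot the z-row RHS is 25 − (-4)·5 = 45.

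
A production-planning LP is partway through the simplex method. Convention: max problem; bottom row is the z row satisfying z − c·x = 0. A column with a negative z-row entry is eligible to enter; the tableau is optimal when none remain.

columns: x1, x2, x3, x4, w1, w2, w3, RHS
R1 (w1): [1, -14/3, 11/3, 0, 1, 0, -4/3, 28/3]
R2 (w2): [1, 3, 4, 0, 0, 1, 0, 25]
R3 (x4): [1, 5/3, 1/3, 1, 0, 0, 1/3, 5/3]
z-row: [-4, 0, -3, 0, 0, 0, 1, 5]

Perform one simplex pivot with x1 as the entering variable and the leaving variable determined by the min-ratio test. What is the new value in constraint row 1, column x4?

-1

Ratio test on column x1 — row 1: (28/3)/1 = 28/3; row 2: 25/1 = 25; row 3: (5/3)/1 = 5/3. Minimum is 5/3 at row 3 (x4 leaves); pivot element 1.
Divide row 3 by 1; eliminate column x1 from the other rows.
Row 1 update in column x4: 0 − 1·1 = -1.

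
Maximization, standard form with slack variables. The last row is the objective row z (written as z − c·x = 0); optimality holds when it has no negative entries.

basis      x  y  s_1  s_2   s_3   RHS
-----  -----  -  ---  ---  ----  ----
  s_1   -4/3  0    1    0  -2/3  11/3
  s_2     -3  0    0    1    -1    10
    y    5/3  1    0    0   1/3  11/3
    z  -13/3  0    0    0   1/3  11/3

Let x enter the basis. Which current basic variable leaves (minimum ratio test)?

Column x entries and ratios — s_1: -4/3 ≤ 0, skip; s_2: -3 ≤ 0, skip; y: (11/3)/(5/3) = 11/5.
Smallest ratio is 11/5 in the row of y, so y leaves.

y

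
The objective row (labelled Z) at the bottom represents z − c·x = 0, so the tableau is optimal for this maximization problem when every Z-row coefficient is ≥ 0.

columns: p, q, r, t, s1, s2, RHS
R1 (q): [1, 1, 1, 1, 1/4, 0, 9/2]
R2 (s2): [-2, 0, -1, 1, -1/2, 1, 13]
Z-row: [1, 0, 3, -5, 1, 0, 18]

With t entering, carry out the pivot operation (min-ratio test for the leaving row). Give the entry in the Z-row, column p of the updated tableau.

6

Ratio test on column t — row 1: (9/2)/1 = 9/2; row 2: 13/1 = 13. Minimum is 9/2 at row 1 (q leaves); pivot element 1.
Divide row 1 by 1; eliminate column t from the other rows.
Z-row update in column p: 1 − (-5)·1 = 6.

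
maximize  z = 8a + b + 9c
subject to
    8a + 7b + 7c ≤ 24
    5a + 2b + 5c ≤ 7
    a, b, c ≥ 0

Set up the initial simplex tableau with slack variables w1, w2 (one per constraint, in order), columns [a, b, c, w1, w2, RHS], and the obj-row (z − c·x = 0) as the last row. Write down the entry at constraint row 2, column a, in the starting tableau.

Constraint 2 has coefficient 5 on a.

5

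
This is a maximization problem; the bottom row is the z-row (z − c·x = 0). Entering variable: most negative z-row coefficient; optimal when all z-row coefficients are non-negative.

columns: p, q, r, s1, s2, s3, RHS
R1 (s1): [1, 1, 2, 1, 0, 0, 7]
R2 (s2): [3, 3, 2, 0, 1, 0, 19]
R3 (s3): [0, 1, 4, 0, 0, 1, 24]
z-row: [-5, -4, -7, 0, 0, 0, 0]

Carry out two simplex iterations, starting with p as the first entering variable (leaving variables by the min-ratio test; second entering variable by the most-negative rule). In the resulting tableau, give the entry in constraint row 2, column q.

1

Ratio test on column p — row 1: 7/1 = 7; row 2: 19/3 = 19/3; row 3: entry 0 ≤ 0. Minimum is 19/3 at row 2 (s2 leaves); pivot element 3.
Divide row 2 by 3; eliminate column p from the other rows.
Second iteration: most negative z-row entry is -11/3 in column r, so r enters.
Ratio test on column r — row 1: (2/3)/(4/3) = 1/2; row 2: (19/3)/(2/3) = 19/2; row 3: 24/4 = 6. Minimum is 1/2 at row 1 (s1 leaves); pivot element 4/3.
Divide row 1 by 4/3; eliminate column r from the other rows.
After both pivots, the entry at constraint row 2, column q is 1.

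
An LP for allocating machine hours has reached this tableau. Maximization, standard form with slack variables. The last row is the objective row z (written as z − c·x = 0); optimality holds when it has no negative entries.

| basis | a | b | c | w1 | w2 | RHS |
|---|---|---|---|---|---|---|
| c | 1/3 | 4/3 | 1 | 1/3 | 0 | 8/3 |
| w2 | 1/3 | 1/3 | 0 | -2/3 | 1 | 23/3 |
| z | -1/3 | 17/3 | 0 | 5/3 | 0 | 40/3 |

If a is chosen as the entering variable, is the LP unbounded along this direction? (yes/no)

Column a has positive entries in row(s) 1, 2, so the ratio test bounds it — not unbounded.

no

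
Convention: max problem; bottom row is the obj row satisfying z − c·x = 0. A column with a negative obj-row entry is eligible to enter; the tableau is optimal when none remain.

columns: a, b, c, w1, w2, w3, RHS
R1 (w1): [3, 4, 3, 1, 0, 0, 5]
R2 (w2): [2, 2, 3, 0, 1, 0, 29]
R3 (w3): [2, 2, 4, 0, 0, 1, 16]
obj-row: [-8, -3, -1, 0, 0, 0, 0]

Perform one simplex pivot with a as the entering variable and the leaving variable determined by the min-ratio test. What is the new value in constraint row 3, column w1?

-2/3

Ratio test on column a — row 1: 5/3 = 5/3; row 2: 29/2 = 29/2; row 3: 16/2 = 8. Minimum is 5/3 at row 1 (w1 leaves); pivot element 3.
Divide row 1 by 3; eliminate column a from the other rows.
Row 3 update in column w1: 0 − 2·(1/3) = -2/3.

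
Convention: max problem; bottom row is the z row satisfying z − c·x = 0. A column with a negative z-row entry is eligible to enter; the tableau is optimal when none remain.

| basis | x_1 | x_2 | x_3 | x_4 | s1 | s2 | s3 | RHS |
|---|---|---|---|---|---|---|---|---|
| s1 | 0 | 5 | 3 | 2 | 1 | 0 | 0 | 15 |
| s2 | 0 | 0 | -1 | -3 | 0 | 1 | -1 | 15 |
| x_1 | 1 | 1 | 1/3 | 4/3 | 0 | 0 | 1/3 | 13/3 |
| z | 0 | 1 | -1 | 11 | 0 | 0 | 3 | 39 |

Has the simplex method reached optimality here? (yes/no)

The z-row has a negative entry -1 in column x_3, so it is not optimal.

no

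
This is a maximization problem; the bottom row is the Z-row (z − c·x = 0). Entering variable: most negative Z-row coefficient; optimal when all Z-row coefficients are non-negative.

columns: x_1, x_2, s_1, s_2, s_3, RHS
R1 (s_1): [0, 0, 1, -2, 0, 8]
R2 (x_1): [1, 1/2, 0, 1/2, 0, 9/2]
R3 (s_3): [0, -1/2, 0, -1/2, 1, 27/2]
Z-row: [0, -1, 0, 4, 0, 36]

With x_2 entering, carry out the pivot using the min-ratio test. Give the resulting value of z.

45

Ratio test on column x_2 — row 1: entry 0 ≤ 0; row 2: (9/2)/(1/2) = 9; row 3: entry -1/2 ≤ 0. Minimum is 9 at row 2 (x_1 leaves); pivot element 1/2.
Pivot on row 2; the Z-row RHS becomes 36 − (-1)·9 = 45.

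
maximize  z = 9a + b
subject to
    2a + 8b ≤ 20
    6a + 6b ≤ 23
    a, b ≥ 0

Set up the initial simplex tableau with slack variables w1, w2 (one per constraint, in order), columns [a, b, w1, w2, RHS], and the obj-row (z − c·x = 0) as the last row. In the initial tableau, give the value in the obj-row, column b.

The obj-row carries the negated objective coefficients: the b entry is -1.

-1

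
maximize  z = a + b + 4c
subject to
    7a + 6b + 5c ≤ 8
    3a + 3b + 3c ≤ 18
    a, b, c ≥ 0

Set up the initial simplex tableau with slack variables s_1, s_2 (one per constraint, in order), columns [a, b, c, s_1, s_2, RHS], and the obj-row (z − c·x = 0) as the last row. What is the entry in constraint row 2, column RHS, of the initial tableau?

The RHS of constraint 2 is b_2 = 18.

18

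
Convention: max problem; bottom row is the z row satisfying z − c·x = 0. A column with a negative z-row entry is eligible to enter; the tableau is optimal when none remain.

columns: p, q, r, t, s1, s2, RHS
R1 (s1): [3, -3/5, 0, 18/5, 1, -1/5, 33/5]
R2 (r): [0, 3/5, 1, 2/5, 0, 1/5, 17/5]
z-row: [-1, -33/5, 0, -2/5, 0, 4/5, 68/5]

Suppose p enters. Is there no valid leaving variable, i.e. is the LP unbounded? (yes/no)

Column p has positive entries in row(s) 1, so the ratio test bounds it — not unbounded.

no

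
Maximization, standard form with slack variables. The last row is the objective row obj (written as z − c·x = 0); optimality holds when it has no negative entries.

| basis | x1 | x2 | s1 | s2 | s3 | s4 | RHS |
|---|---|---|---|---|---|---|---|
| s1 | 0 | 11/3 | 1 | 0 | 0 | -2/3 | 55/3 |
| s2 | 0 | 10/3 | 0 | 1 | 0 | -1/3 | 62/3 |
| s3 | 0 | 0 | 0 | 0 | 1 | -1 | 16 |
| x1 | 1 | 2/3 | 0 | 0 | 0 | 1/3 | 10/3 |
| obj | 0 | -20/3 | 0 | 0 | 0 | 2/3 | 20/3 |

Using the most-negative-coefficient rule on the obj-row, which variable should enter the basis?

Negative obj-row entries: x2: -20/3.
The most negative is -20/3 in column x2, so x2 enters.

x2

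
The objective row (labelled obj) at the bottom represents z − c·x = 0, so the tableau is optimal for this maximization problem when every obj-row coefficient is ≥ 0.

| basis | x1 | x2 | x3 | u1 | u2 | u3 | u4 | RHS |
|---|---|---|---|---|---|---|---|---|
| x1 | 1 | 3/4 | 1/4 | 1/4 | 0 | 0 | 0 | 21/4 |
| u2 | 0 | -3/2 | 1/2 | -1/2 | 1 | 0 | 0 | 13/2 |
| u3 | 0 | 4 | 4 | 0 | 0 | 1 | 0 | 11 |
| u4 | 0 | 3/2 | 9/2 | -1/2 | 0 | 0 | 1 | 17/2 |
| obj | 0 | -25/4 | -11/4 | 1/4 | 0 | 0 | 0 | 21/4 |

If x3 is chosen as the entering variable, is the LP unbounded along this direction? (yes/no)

Column x3 has positive entries in row(s) 1, 2, 3, 4, so the ratio test bounds it — not unbounded.

no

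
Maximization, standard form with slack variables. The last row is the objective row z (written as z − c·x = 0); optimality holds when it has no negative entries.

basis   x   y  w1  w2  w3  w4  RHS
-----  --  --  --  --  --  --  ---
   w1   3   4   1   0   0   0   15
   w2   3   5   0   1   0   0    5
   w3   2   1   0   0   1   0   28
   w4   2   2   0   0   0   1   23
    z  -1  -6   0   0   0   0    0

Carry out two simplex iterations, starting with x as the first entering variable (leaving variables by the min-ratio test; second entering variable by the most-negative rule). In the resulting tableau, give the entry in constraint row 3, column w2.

-1/5

Ratio test on column x — row 1: 15/3 = 5; row 2: 5/3 = 5/3; row 3: 28/2 = 14; row 4: 23/2 = 23/2. Minimum is 5/3 at row 2 (w2 leaves); pivot element 3.
Divide row 2 by 3; eliminate column x from the other rows.
Second iteration: most negative z-row entry is -13/3 in column y, so y enters.
Ratio test on column y — row 1: entry -1 ≤ 0; row 2: (5/3)/(5/3) = 1; row 3: entry -7/3 ≤ 0; row 4: entry -4/3 ≤ 0. Minimum is 1 at row 2 (x leaves); pivot element 5/3.
Divide row 2 by 5/3; eliminate column y from the other rows.
After both pivots, the entry at constraint row 3, column w2 is -1/5.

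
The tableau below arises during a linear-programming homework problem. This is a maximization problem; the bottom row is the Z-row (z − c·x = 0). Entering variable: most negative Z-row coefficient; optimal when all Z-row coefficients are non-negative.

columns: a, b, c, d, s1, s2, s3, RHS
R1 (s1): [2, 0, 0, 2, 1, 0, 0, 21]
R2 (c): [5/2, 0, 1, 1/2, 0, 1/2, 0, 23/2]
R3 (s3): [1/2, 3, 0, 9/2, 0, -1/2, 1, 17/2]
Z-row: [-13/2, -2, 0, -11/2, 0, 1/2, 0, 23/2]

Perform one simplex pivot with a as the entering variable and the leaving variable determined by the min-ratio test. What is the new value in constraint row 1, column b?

Ratio test on column a — row 1: 21/2 = 21/2; row 2: (23/2)/(5/2) = 23/5; row 3: (17/2)/(1/2) = 17. Minimum is 23/5 at row 2 (c leaves); pivot element 5/2.
Divide row 2 by 5/2; eliminate column a from the other rows.
Row 1 update in column b: 0 − 2·0 = 0.

0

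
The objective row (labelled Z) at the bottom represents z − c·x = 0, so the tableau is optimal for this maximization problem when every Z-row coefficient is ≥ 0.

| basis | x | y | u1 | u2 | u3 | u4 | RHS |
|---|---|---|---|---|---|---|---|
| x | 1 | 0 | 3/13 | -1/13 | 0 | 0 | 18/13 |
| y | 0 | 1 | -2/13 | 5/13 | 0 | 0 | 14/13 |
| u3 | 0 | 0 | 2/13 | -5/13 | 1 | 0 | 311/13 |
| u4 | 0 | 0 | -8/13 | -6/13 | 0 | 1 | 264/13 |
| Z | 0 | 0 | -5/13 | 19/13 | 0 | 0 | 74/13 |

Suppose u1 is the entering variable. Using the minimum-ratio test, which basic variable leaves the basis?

x

Column u1 entries and ratios — x: (18/13)/(3/13) = 6; y: -2/13 ≤ 0, skip; u3: (311/13)/(2/13) = 311/2; u4: -8/13 ≤ 0, skip.
Smallest ratio is 6 in the row of x, so x leaves.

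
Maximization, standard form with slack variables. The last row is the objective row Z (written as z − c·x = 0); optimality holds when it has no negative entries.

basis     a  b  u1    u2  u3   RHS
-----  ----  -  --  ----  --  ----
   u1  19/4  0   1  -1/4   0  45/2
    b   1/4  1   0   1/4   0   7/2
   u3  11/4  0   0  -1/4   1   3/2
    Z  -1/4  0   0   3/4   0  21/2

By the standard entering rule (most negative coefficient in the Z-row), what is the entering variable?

a

Negative Z-row entries: a: -1/4.
The most negative is -1/4 in column a, so a enters.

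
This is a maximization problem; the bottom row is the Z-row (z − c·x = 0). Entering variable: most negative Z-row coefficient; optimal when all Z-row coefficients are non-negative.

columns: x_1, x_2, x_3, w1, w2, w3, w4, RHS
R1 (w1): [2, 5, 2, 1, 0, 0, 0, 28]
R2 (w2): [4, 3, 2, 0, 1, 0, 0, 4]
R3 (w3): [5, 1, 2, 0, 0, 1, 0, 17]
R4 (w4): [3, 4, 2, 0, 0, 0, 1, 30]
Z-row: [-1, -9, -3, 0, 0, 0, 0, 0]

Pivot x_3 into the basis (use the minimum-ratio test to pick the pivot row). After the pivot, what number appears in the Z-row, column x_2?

Ratio test on column x_3 — row 1: 28/2 = 14; row 2: 4/2 = 2; row 3: 17/2 = 17/2; row 4: 30/2 = 15. Minimum is 2 at row 2 (w2 leaves); pivot element 2.
Divide row 2 by 2; eliminate column x_3 from the other rows.
Z-row update in column x_2: -9 − (-3)·(3/2) = -9/2.

-9/2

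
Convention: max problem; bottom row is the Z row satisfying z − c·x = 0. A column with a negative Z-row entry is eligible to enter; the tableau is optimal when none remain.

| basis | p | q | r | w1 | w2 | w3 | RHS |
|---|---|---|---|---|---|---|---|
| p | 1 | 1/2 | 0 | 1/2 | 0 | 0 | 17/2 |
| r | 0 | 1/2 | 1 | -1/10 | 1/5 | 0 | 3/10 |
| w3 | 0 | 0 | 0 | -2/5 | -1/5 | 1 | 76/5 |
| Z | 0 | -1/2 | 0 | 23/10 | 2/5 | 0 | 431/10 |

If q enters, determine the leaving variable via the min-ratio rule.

r

Column q entries and ratios — p: (17/2)/(1/2) = 17; r: (3/10)/(1/2) = 3/5; w3: 0 ≤ 0, skip.
Smallest ratio is 3/5 in the row of r, so r leaves.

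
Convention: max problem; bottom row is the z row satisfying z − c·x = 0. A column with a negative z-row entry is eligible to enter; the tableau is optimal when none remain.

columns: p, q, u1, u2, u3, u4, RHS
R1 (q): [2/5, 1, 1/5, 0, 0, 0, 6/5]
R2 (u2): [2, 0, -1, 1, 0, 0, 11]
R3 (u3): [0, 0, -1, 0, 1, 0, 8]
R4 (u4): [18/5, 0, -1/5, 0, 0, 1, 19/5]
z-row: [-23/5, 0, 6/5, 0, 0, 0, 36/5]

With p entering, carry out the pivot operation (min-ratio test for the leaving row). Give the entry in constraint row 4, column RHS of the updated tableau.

19/18

Ratio test on column p — row 1: (6/5)/(2/5) = 3; row 2: 11/2 = 11/2; row 3: entry 0 ≤ 0; row 4: (19/5)/(18/5) = 19/18. Minimum is 19/18 at row 4 (u4 leaves); pivot element 18/5.
Divide row 4 by 18/5; eliminate column p from the other rows.
In the new row 4, the RHS entry is the old entry divided by the pivot: (19/5)/(18/5) = 19/18.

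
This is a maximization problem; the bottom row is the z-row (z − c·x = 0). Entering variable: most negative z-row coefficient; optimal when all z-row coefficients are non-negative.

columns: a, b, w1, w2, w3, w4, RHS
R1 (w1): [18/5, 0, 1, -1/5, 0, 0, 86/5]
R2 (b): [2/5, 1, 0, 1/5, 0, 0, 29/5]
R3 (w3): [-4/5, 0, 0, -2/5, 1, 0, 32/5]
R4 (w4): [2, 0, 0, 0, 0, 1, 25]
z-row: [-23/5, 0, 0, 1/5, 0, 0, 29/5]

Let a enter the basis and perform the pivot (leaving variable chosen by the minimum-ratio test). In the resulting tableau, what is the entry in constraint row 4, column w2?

Ratio test on column a — row 1: (86/5)/(18/5) = 43/9; row 2: (29/5)/(2/5) = 29/2; row 3: entry -4/5 ≤ 0; row 4: 25/2 = 25/2. Minimum is 43/9 at row 1 (w1 leaves); pivot element 18/5.
Divide row 1 by 18/5; eliminate column a from the other rows.
Row 4 update in column w2: 0 − 2·(-1/18) = 1/9.

1/9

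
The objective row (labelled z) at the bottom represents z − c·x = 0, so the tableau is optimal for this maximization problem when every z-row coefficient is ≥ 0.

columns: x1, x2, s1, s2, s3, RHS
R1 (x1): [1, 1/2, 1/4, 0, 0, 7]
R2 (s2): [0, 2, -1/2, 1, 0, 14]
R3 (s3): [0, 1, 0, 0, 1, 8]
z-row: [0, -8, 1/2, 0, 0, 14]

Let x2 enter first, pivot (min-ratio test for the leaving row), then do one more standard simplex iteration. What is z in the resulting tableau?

Ratio test on column x2 — row 1: 7/(1/2) = 14; row 2: 14/2 = 7; row 3: 8/1 = 8. Minimum is 7 at row 2 (s2 leaves); pivot element 2.
Pivot on row 2; the z-row RHS becomes 14 − (-8)·7 = 70.
Next entering variable (most negative z-row entry -3/2): s1.
Ratio test on column s1 — row 1: (7/2)/(3/8) = 28/3; row 2: entry -1/4 ≤ 0; row 3: 1/(1/4) = 4. Minimum is 4 at row 3 (s3 leaves); pivot element 1/4.
After the second pivot the z-row RHS is 70 − (-3/2)·4 = 76.

76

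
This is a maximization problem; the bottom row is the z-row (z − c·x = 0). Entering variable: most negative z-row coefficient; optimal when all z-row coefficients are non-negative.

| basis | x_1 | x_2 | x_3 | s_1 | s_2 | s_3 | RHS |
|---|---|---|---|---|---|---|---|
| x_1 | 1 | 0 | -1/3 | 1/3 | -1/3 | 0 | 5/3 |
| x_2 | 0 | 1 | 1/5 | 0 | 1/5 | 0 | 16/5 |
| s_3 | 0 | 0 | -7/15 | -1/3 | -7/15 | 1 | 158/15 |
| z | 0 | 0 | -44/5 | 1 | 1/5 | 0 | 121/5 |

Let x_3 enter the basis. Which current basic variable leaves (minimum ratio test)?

x_2

Column x_3 entries and ratios — x_1: -1/3 ≤ 0, skip; x_2: (16/5)/(1/5) = 16; s_3: -7/15 ≤ 0, skip.
Smallest ratio is 16 in the row of x_2, so x_2 leaves.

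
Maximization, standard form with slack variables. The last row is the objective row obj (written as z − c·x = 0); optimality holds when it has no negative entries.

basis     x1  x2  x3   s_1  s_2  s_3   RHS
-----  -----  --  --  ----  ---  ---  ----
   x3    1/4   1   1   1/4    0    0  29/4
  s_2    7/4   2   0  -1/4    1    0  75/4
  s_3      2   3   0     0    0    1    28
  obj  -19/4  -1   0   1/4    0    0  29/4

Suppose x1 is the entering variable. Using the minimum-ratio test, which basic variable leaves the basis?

s_2

Column x1 entries and ratios — x3: (29/4)/(1/4) = 29; s_2: (75/4)/(7/4) = 75/7; s_3: 28/2 = 14.
Smallest ratio is 75/7 in the row of s_2, so s_2 leaves.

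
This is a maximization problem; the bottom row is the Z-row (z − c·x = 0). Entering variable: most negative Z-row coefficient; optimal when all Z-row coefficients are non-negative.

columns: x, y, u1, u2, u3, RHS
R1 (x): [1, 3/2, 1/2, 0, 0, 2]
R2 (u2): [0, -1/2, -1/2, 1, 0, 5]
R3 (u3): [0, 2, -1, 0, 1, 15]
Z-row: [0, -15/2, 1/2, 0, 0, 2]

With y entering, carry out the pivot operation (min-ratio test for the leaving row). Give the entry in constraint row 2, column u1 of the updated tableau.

Ratio test on column y — row 1: 2/(3/2) = 4/3; row 2: entry -1/2 ≤ 0; row 3: 15/2 = 15/2. Minimum is 4/3 at row 1 (x leaves); pivot element 3/2.
Divide row 1 by 3/2; eliminate column y from the other rows.
Row 2 update in column u1: -1/2 − (-1/2)·(1/3) = -1/3.

-1/3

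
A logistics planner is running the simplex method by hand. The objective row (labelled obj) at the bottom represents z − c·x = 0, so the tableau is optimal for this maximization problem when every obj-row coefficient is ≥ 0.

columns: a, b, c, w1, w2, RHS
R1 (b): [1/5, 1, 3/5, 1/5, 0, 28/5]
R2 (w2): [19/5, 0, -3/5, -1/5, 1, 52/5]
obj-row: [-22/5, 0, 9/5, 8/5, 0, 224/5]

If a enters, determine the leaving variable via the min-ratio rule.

w2

Column a entries and ratios — b: (28/5)/(1/5) = 28; w2: (52/5)/(19/5) = 52/19.
Smallest ratio is 52/19 in the row of w2, so w2 leaves.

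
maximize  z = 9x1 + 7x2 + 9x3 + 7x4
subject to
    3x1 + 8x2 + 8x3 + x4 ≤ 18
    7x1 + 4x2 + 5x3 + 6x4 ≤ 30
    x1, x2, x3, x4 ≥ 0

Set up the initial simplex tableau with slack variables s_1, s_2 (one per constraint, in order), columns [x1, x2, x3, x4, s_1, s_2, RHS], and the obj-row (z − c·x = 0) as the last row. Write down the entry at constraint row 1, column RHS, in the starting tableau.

The RHS of constraint 1 is b_1 = 18.

18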